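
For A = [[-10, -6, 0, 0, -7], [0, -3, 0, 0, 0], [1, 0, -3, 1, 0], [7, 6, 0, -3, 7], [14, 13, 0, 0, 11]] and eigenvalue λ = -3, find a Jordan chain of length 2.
v_1 = [[0, 1, 0, 0, -1]]^T, v_2 = [[1, 0, 0, -1, -1]]^T

We seek v_1 ∈ ker((A + 3I)^2) \ ker(A + 3I), then set v_{i+1} = (A + 3I) v_i.

One such chain is v_1 = [[0, 1, 0, 0, -1]]^T, v_2 = [[1, 0, 0, -1, -1]]^T. Check: (A + 3I) v_2 = [[0, 0, 0, 0, 0]]^T = 0.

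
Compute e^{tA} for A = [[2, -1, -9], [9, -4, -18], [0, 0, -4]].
A has Jordan form J = [[-4, 0, 0], [0, -1, 1], [0, 0, -1]] with A = PJP^{-1}, so e^{tA} = P e^{tJ} P^{-1}.

For a Jordan block J_k(λ), e^{tJ_k(λ)} = e^{λt} · (I + tN + t^2 N^2/2! + ... + t^{k-1} N^{k-1}/(k-1)!) where N is the nilpotent superdiagonal part.

Assembling the blocks and conjugating back gives the entries of e^{tA} as shown above.

e^{tA} = [[(3*t + 1)*e^{-t}, -t*e^{-t}, (-(3*t + 2)*e^{3*t} + 2)*e^{-4*t}], [9*t*e^{-t}, (1 - 3*t)*e^{-t}, 3*(-(3*t + 1)*e^{3*t} + 1)*e^{-4*t}], [0, 0, e^{-4*t}]]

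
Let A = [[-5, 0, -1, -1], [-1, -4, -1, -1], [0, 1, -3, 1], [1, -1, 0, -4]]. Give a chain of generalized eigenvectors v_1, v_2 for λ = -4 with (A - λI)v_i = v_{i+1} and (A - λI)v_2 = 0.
We seek v_1 ∈ ker((A + 4I)^2) \ ker(A + 4I), then set v_{i+1} = (A + 4I) v_i.

One such chain is v_1 = [[0, 1, 0, -1]]^T, v_2 = [[1, 1, 0, -1]]^T. Check: (A + 4I) v_2 = [[0, 0, 0, 0]]^T = 0.

v_1 = [[0, 1, 0, -1]]^T, v_2 = [[1, 1, 0, -1]]^T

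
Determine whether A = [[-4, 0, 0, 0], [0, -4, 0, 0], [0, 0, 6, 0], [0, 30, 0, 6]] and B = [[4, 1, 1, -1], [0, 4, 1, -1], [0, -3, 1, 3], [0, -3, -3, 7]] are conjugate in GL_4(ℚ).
No.

trace(A) = 4 but trace(B) = 16. The trace is a similarity invariant, so A and B are not similar.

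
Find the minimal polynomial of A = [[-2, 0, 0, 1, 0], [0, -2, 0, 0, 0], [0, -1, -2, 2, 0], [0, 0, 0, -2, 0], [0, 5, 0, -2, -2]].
m_A(x) = (x + 2)^2

The characteristic polynomial factors as (x + 2)^5. The minimal polynomial is ∏(x - λ)^{k_λ} where k_λ is the size of the largest Jordan block at λ.

For λ = -2: rank(A + 2I) = 2, and the largest Jordan block has size 2 (the smallest k with rank((A + 2I)^k) = rank((A + 2I)^(k+1))).

So m_A(x) = (x + 2)^2.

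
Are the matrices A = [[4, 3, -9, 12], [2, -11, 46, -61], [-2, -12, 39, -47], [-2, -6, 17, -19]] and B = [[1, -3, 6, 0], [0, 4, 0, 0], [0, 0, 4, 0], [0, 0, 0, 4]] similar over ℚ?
Both have characteristic polynomial (x - 4)^3(x - 1), but the minimal polynomial of A is (x - 4)^2(x - 1) while the minimal polynomial of B is (x - 4)(x - 1). The minimal polynomial is a similarity invariant, so A and B are not similar.

No.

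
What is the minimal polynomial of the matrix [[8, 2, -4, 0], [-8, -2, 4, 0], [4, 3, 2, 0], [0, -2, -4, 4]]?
m_A(x) = x(x - 4)^2

The characteristic polynomial factors as x(x - 4)^3. The minimal polynomial is ∏(x - λ)^{k_λ} where k_λ is the size of the largest Jordan block at λ.

For λ = 0: rank(A) = 3, and the largest Jordan block has size 1 (the smallest k with rank(A^k) = rank(A^(k+1))).
For λ = 4: rank(A - 4I) = 2, and the largest Jordan block has size 2 (the smallest k with rank((A - 4I)^k) = rank((A - 4I)^(k+1))).

So m_A(x) = x(x - 4)^2.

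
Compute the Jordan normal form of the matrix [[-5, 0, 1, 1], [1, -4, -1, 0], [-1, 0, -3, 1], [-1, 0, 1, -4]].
The characteristic polynomial is det(xI - A) = (x + 4)^4, so the eigenvalues are -4 (algebraic multiplicity 4).

For λ = -4: rank(A + 4I) = 2, rank((A + 4I)^2) = 1, rank((A + 4I)^3) = 0. The eigenspace has dimension 4 - 2 = 2, so there are 2 Jordan blocks; the rank sequence gives block sizes [3, 1].

Assembling the blocks gives the Jordan form J above.

J = [[-4, 1, 0, 0], [0, -4, 1, 0], [0, 0, -4, 0], [0, 0, 0, -4]]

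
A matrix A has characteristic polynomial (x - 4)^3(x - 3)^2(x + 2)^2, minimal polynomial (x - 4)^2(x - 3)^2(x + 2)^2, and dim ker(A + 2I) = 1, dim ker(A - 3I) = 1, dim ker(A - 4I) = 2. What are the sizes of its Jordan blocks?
Jordan blocks: (-2, 2), (3, 2), (4, 2), (4, 1)

λ = -2: algebraic multiplicity 2 (exponent in χ_A), largest block size 2 (exponent in m_A), 1 block (geometric multiplicity). This forces block sizes [2].
λ = 3: algebraic multiplicity 2 (exponent in χ_A), largest block size 2 (exponent in m_A), 1 block (geometric multiplicity). This forces block sizes [2].
λ = 4: algebraic multiplicity 3 (exponent in χ_A), largest block size 2 (exponent in m_A), 2 blocks (geometric multiplicity). These force block sizes [2, 1].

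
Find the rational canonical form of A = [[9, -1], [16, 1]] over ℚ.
R = [[0, -25], [1, 10]]

The invariant factors of A (the non-unit diagonal entries of the Smith normal form of xI - A over ℚ[x]) are (x - 5)^2, each dividing the next. The characteristic polynomial is their product, (x - 5)^2.

The rational canonical form is the block-diagonal matrix of companion matrices C(f_i):
R = [[0, -25], [1, 10]].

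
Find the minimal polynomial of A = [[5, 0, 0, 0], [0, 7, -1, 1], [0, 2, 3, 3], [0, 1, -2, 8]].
m_A(x) = (x - 6)^3(x - 5)

The characteristic polynomial factors as (x - 6)^3(x - 5). The minimal polynomial is ∏(x - λ)^{k_λ} where k_λ is the size of the largest Jordan block at λ.

For λ = 5: rank(A - 5I) = 3, and the largest Jordan block has size 1 (the smallest k with rank((A - 5I)^k) = rank((A - 5I)^(k+1))).
For λ = 6: rank(A - 6I) = 3, and the largest Jordan block has size 3 (the smallest k with rank((A - 6I)^k) = rank((A - 6I)^(k+1))).

So m_A(x) = (x - 6)^3(x - 5).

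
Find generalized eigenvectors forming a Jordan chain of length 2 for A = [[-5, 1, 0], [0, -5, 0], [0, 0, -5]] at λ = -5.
We seek v_1 ∈ ker((A + 5I)^2) \ ker(A + 5I), then set v_{i+1} = (A + 5I) v_i.

One such chain is v_1 = [[-1, 1, 2]]^T, v_2 = [[1, 0, 0]]^T. Check: (A + 5I) v_2 = [[0, 0, 0]]^T = 0.

v_1 = [[-1, 1, 2]]^T, v_2 = [[1, 0, 0]]^T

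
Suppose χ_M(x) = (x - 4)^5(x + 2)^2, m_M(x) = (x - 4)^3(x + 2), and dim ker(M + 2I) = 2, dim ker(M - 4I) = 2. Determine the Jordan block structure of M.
Jordan blocks: (-2, 1), (-2, 1), (4, 3), (4, 2)

λ = -2: algebraic multiplicity 2 (exponent in χ_M), largest block size 1 (exponent in m_M), 2 blocks (geometric multiplicity). These force block sizes [1, 1].
λ = 4: algebraic multiplicity 5 (exponent in χ_M), largest block size 3 (exponent in m_M), 2 blocks (geometric multiplicity). These force block sizes [3, 2].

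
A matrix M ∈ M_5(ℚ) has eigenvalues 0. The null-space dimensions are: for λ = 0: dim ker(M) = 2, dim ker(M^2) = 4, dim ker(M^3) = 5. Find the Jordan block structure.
λ = 0: successive nullity increments [2, 2, 1] count blocks of size ≥ k; block sizes are [3, 2].

Jordan blocks: (0, 3), (0, 2)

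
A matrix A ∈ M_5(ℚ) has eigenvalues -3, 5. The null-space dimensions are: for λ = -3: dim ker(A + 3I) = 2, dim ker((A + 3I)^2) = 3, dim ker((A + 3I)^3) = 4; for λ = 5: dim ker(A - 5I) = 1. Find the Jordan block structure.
λ = -3: successive nullity increments [2, 1, 1] count blocks of size ≥ k; block sizes are [3, 1].
λ = 5: successive nullity increments [1] count blocks of size ≥ k; block sizes are [1].

Jordan blocks: (-3, 3), (-3, 1), (5, 1)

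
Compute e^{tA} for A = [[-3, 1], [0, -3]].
e^{tA} = [[e^{-3*t}, t*e^{-3*t}], [0, e^{-3*t}]]

A has Jordan form J = [[-3, 1], [0, -3]] with A = PJP^{-1}, so e^{tA} = P e^{tJ} P^{-1}.

For a Jordan block J_k(λ), e^{tJ_k(λ)} = e^{λt} · (I + tN + t^2 N^2/2! + ... + t^{k-1} N^{k-1}/(k-1)!) where N is the nilpotent superdiagonal part.

Assembling the blocks and conjugating back gives the entries of e^{tA} as shown above.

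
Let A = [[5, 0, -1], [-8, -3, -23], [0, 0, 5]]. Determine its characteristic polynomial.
χ_A(x) = (x - 5)^2(x + 3)

xI - A = [[x - 5, 0, 1], [8, x + 3, 23], [0, 0, x - 5]].

Expanding det(xI - A) along the first row:
det(xI - A) = + (x - 5)·det([[x + 3, 23], [0, x - 5]]) - (0)·det([[8, 23], [0, x - 5]]) + (1)·det([[8, x + 3], [0, 0]]).

Evaluating gives χ_A(x) = x^3 - 7x^2 - 5x + 75 = (x - 5)^2(x + 3).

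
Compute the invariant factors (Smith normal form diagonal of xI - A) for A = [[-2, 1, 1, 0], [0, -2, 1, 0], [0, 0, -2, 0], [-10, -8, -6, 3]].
(x - 3)(x + 2)^3

The Jordan structure of A has elementary divisors (x + 2)^3, (x - 3). Arranging the block sizes at each eigenvalue in decreasing order and taking row products gives the invariant factors.

Invariant factors (smallest first, each dividing the next): (x - 3)(x + 2)^3.

Check: the last factor (x - 3)(x + 2)^3 is the minimal polynomial, and the product (x - 3)(x + 2)^3 is the characteristic polynomial.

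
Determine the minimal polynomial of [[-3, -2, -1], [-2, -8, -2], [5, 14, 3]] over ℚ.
m_A(x) = (x + 2)^2(x + 4)

The characteristic polynomial factors as (x + 2)^2(x + 4). The minimal polynomial is ∏(x - λ)^{k_λ} where k_λ is the size of the largest Jordan block at λ.

For λ = -4: rank(A + 4I) = 2, and the largest Jordan block has size 1 (the smallest k with rank((A + 4I)^k) = rank((A + 4I)^(k+1))).
For λ = -2: rank(A + 2I) = 2, and the largest Jordan block has size 2 (the smallest k with rank((A + 2I)^k) = rank((A + 2I)^(k+1))).

So m_A(x) = (x + 2)^2(x + 4).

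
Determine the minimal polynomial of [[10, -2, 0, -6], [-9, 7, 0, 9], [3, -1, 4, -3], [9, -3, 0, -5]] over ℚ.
m_A(x) = (x - 4)^2

The characteristic polynomial factors as (x - 4)^4. The minimal polynomial is ∏(x - λ)^{k_λ} where k_λ is the size of the largest Jordan block at λ.

For λ = 4: rank(A - 4I) = 1, and the largest Jordan block has size 2 (the smallest k with rank((A - 4I)^k) = rank((A - 4I)^(k+1))).

So m_A(x) = (x - 4)^2.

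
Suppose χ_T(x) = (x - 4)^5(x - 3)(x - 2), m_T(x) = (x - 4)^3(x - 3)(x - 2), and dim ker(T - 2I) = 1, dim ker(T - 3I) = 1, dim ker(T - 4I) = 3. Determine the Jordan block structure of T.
Jordan blocks: (2, 1), (3, 1), (4, 3), (4, 1), (4, 1)

λ = 2: algebraic multiplicity 1 (exponent in χ_T), largest block size 1 (exponent in m_T), 1 block (geometric multiplicity). This forces block sizes [1].
λ = 3: algebraic multiplicity 1 (exponent in χ_T), largest block size 1 (exponent in m_T), 1 block (geometric multiplicity). This forces block sizes [1].
λ = 4: algebraic multiplicity 5 (exponent in χ_T), largest block size 3 (exponent in m_T), 3 blocks (geometric multiplicity). These force block sizes [3, 1, 1].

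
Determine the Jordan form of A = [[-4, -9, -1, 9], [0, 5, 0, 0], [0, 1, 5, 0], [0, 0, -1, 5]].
The characteristic polynomial is det(xI - A) = (x - 5)^3(x + 4), so the eigenvalues are -4 (algebraic multiplicity 1), 5 (algebraic multiplicity 3).

For λ = -4: algebraic multiplicity 1 gives one 1×1 block.

For λ = 5: rank(A - 5I) = 3, rank((A - 5I)^2) = 2, rank((A - 5I)^3) = 1. The eigenspace has dimension 4 - 3 = 1, so there is 1 Jordan block; the rank sequence gives block sizes [3].

Assembling the blocks gives the Jordan form J above.

J = [[-4, 0, 0, 0], [0, 5, 1, 0], [0, 0, 5, 1], [0, 0, 0, 5]]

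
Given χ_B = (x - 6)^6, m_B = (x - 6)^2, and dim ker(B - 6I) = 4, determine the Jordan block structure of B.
λ = 6: algebraic multiplicity 6 (exponent in χ_B), largest block size 2 (exponent in m_B), 4 blocks (geometric multiplicity). These force block sizes [2, 2, 1, 1].

Jordan blocks: (6, 2), (6, 2), (6, 1), (6, 1)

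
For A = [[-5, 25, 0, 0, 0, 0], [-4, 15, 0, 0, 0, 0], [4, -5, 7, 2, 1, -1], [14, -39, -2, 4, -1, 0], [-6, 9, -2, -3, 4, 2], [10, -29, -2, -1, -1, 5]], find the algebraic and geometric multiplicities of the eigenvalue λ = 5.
algebraic multiplicity 6, geometric multiplicity 3

The characteristic polynomial is (x - 5)^6, so the factor x - 5 appears with exponent 6: the algebraic multiplicity is 6.

rank(A - 5I) = 3, so the eigenspace has dimension 6 - 3 = 3: the geometric multiplicity is 3.

Since 3 < 6, A is not diagonalizable.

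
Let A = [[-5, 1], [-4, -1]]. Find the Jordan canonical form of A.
J = [[-3, 1], [0, -3]]

The characteristic polynomial is det(xI - A) = (x + 3)^2, so the eigenvalues are -3 (algebraic multiplicity 2).

For λ = -3: rank(A + 3I) = 1, rank((A + 3I)^2) = 0. The eigenspace has dimension 2 - 1 = 1, so there is 1 Jordan block; the rank sequence gives block sizes [2].

Assembling the blocks gives the Jordan form J above.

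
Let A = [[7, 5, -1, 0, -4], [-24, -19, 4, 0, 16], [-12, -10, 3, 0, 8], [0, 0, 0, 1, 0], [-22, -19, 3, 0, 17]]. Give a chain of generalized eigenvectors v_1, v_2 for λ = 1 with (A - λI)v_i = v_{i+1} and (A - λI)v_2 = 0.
We seek v_1 ∈ ker((A - I)^2) \ ker(A - I), then set v_{i+1} = (A - I) v_i.

One such chain is v_1 = [[0, 1, 0, 0, 1]]^T, v_2 = [[1, -4, -2, 0, -3]]^T. Check: (A - I) v_2 = [[0, 0, 0, 0, 0]]^T = 0.

v_1 = [[0, 1, 0, 0, 1]]^T, v_2 = [[1, -4, -2, 0, -3]]^T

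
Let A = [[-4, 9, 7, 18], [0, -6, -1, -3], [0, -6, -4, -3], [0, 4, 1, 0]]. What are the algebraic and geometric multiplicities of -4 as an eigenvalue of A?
algebraic multiplicity 2, geometric multiplicity 1

The characteristic polynomial is (x + 3)^2(x + 4)^2, so the factor x + 4 appears with exponent 2: the algebraic multiplicity is 2.

rank(A + 4I) = 3, so the eigenspace has dimension 4 - 3 = 1: the geometric multiplicity is 1.

Since 1 < 2, A is not diagonalizable.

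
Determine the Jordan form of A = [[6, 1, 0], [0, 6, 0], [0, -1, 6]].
The characteristic polynomial is det(xI - A) = (x - 6)^3, so the eigenvalues are 6 (algebraic multiplicity 3).

For λ = 6: rank(A - 6I) = 1, rank((A - 6I)^2) = 0. The eigenspace has dimension 3 - 1 = 2, so there are 2 Jordan blocks; the rank sequence gives block sizes [2, 1].

Assembling the blocks gives the Jordan form J above.

J = [[6, 1, 0], [0, 6, 0], [0, 0, 6]]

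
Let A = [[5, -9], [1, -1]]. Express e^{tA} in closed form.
e^{tA} = [[(3*t + 1)*e^{2*t}, -9*t*e^{2*t}], [t*e^{2*t}, (1 - 3*t)*e^{2*t}]]

A has Jordan form J = [[2, 1], [0, 2]] with A = PJP^{-1}, so e^{tA} = P e^{tJ} P^{-1}.

For a Jordan block J_k(λ), e^{tJ_k(λ)} = e^{λt} · (I + tN + t^2 N^2/2! + ... + t^{k-1} N^{k-1}/(k-1)!) where N is the nilpotent superdiagonal part.

Assembling the blocks and conjugating back gives the entries of e^{tA} as shown above.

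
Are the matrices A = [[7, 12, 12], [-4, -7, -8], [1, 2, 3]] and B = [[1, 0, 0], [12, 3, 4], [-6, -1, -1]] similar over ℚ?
Two matrices over a field are similar if and only if they have the same invariant factors.

Both A and B have characteristic polynomial (x - 1)^3 and minimal polynomial (x - 1)^2. Computing further, both have invariant factors x - 1, (x - 1)^2. Hence A and B are similar.

Yes.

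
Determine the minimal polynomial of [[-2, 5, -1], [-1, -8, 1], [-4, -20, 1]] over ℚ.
The characteristic polynomial factors as (x + 3)^3. The minimal polynomial is ∏(x - λ)^{k_λ} where k_λ is the size of the largest Jordan block at λ.

For λ = -3: rank(A + 3I) = 1, and the largest Jordan block has size 2 (the smallest k with rank((A + 3I)^k) = rank((A + 3I)^(k+1))).

So m_A(x) = (x + 3)^2.

m_A(x) = (x + 3)^2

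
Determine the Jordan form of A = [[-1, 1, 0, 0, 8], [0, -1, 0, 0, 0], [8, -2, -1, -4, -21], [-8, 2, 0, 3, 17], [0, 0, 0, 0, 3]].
J = [[-1, 1, 0, 0, 0], [0, -1, 0, 0, 0], [0, 0, -1, 0, 0], [0, 0, 0, 3, 1], [0, 0, 0, 0, 3]]

The characteristic polynomial is det(xI - A) = (x - 3)^2(x + 1)^3, so the eigenvalues are -1 (algebraic multiplicity 3), 3 (algebraic multiplicity 2).

For λ = -1: rank(A + I) = 3, rank((A + I)^2) = 2. The eigenspace has dimension 5 - 3 = 2, so there are 2 Jordan blocks; the rank sequence gives block sizes [2, 1].

For λ = 3: rank(A - 3I) = 4, rank((A - 3I)^2) = 3. The eigenspace has dimension 5 - 4 = 1, so there is 1 Jordan block; the rank sequence gives block sizes [2].

Assembling the blocks gives the Jordan form J above.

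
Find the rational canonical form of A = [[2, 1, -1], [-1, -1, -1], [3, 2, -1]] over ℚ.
The invariant factors of A (the non-unit diagonal entries of the Smith normal form of xI - A over ℚ[x]) are x^3 + 3x - 1, each dividing the next. The characteristic polynomial is their product, x^3 + 3x - 1.

The rational canonical form is the block-diagonal matrix of companion matrices C(f_i):
R = [[0, 0, 1], [1, 0, -3], [0, 1, 0]].

Note the characteristic polynomial does not split into linear factors over ℚ, so A has no Jordan form over ℚ; the rational canonical form exists over any field.

R = [[0, 0, 1], [1, 0, -3], [0, 1, 0]]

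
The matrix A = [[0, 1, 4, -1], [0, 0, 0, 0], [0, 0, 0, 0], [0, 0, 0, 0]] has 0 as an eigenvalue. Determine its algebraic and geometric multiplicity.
The characteristic polynomial is x^4, so the factor x appears with exponent 4: the algebraic multiplicity is 4.

rank(A) = 1, so the eigenspace has dimension 4 - 1 = 3: the geometric multiplicity is 3.

Since 3 < 4, A is not diagonalizable.

algebraic multiplicity 4, geometric multiplicity 3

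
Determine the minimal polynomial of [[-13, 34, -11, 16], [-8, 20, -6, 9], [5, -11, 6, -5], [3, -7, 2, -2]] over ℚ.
The characteristic polynomial factors as (x - 5)(x - 2)^3. The minimal polynomial is ∏(x - λ)^{k_λ} where k_λ is the size of the largest Jordan block at λ.

For λ = 2: rank(A - 2I) = 3, and the largest Jordan block has size 3 (the smallest k with rank((A - 2I)^k) = rank((A - 2I)^(k+1))).
For λ = 5: rank(A - 5I) = 3, and the largest Jordan block has size 1 (the smallest k with rank((A - 5I)^k) = rank((A - 5I)^(k+1))).

So m_A(x) = (x - 5)(x - 2)^3.

m_A(x) = (x - 5)(x - 2)^3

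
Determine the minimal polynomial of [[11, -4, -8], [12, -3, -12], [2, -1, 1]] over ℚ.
The characteristic polynomial factors as (x - 3)^3. The minimal polynomial is ∏(x - λ)^{k_λ} where k_λ is the size of the largest Jordan block at λ.

For λ = 3: rank(A - 3I) = 1, and the largest Jordan block has size 2 (the smallest k with rank((A - 3I)^k) = rank((A - 3I)^(k+1))).

So m_A(x) = (x - 3)^2.

m_A(x) = (x - 3)^2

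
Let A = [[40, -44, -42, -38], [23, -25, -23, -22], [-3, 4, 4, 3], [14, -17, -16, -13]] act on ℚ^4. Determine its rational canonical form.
The invariant factors of A (the non-unit diagonal entries of the Smith normal form of xI - A over ℚ[x]) are (x - 6)(x^3 - 3x + 3), each dividing the next. The characteristic polynomial is their product, (x - 6)(x^3 - 3x + 3).

The rational canonical form is the block-diagonal matrix of companion matrices C(f_i):
R = [[0, 0, 0, 18], [1, 0, 0, -21], [0, 1, 0, 3], [0, 0, 1, 6]].

Note the characteristic polynomial does not split into linear factors over ℚ, so A has no Jordan form over ℚ; the rational canonical form exists over any field.

R = [[0, 0, 0, 18], [1, 0, 0, -21], [0, 1, 0, 3], [0, 0, 1, 6]]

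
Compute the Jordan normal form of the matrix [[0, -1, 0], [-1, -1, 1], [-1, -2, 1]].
J = [[0, 1, 0], [0, 0, 1], [0, 0, 0]]

The characteristic polynomial is det(xI - A) = x^3, so the eigenvalues are 0 (algebraic multiplicity 3).

For λ = 0: rank(A) = 2, rank(A^2) = 1, rank(A^3) = 0. The eigenspace has dimension 3 - 2 = 1, so there is 1 Jordan block; the rank sequence gives block sizes [3].

Assembling the blocks gives the Jordan form J above.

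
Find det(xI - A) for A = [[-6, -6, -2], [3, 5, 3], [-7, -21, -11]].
xI - A = [[x + 6, 6, 2], [-3, x - 5, -3], [7, 21, x + 11]].

Expanding det(xI - A) along the first row:
det(xI - A) = + (x + 6)·det([[x - 5, -3], [21, x + 11]]) - (6)·det([[-3, -3], [7, x + 11]]) + (2)·det([[-3, x - 5], [7, 21]]).

Evaluating gives χ_A(x) = x^3 + 12x^2 + 48x + 64 = (x + 4)^3.

χ_A(x) = (x + 4)^3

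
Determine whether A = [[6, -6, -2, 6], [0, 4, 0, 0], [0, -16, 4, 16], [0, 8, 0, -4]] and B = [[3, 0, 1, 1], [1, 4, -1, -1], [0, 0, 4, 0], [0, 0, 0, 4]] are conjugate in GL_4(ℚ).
trace(A) = 10 but trace(B) = 15. The trace is a similarity invariant, so A and B are not similar.

No.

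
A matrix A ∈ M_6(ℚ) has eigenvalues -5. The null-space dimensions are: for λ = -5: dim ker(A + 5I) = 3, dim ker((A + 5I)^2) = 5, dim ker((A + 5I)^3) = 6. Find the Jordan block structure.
Jordan blocks: (-5, 3), (-5, 2), (-5, 1)

λ = -5: successive nullity increments [3, 2, 1] count blocks of size ≥ k; block sizes are [3, 2, 1].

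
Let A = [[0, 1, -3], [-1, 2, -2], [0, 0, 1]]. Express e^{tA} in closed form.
e^{tA} = [[(1 - t)*e^{t}, t*e^{t}, t*(t - 6)*e^{t}/2], [-t*e^{t}, (t + 1)*e^{t}, t*(t - 4)*e^{t}/2], [0, 0, e^{t}]]

A has Jordan form J = [[1, 1, 0], [0, 1, 1], [0, 0, 1]] with A = PJP^{-1}, so e^{tA} = P e^{tJ} P^{-1}.

For a Jordan block J_k(λ), e^{tJ_k(λ)} = e^{λt} · (I + tN + t^2 N^2/2! + ... + t^{k-1} N^{k-1}/(k-1)!) where N is the nilpotent superdiagonal part.

Assembling the blocks and conjugating back gives the entries of e^{tA} as shown above.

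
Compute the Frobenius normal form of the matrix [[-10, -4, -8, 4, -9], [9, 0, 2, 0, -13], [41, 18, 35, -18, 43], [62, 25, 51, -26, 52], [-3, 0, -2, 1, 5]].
R = [[0, 0, 0, 0, 9], [1, 0, 0, 0, -3], [0, 1, 0, 0, -9], [0, 0, 1, 0, 0], [0, 0, 0, 1, 4]]

The invariant factors of A (the non-unit diagonal entries of the Smith normal form of xI - A over ℚ[x]) are (x - 3)(x - 1)(x^3 - 3x - 3), each dividing the next. The characteristic polynomial is their product, (x - 3)(x - 1)(x^3 - 3x - 3).

The rational canonical form is the block-diagonal matrix of companion matrices C(f_i):
R = [[0, 0, 0, 0, 9], [1, 0, 0, 0, -3], [0, 1, 0, 0, -9], [0, 0, 1, 0, 0], [0, 0, 0, 1, 4]].

Note the characteristic polynomial does not split into linear factors over ℚ, so A has no Jordan form over ℚ; the rational canonical form exists over any field.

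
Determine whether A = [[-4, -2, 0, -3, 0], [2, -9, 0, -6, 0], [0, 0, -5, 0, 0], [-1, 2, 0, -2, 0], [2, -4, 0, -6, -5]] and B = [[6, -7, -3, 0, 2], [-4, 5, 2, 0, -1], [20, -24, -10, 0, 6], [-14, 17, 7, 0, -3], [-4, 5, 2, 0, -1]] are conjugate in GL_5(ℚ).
trace(A) = -25 but trace(B) = 0. The trace is a similarity invariant, so A and B are not similar.

No.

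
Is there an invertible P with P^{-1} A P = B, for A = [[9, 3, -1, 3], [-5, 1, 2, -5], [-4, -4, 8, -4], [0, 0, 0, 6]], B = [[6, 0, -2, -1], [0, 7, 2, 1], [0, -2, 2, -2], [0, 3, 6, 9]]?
Yes.

Two matrices over a field are similar if and only if they have the same invariant factors.

Both A and B have characteristic polynomial (x - 6)^4 and minimal polynomial (x - 6)^3. Computing further, both have invariant factors x - 6, (x - 6)^3. Hence A and B are similar.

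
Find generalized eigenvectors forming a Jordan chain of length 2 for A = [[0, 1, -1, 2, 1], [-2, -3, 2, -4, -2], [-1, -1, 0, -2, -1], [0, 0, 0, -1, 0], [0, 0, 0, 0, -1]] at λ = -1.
v_1 = [[2, -2, -1, 0, 0]]^T, v_2 = [[1, -2, -1, 0, 0]]^T

We seek v_1 ∈ ker((A + I)^2) \ ker(A + I), then set v_{i+1} = (A + I) v_i.

One such chain is v_1 = [[2, -2, -1, 0, 0]]^T, v_2 = [[1, -2, -1, 0, 0]]^T. Check: (A + I) v_2 = [[0, 0, 0, 0, 0]]^T = 0.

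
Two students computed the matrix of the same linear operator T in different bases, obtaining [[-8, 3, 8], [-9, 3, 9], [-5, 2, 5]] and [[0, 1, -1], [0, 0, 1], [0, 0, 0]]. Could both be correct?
Two matrices over a field are similar if and only if they have the same invariant factors.

Both A and B have characteristic polynomial x^3 and minimal polynomial x^3. Computing further, both have invariant factors x^3. Hence A and B are similar.

Yes.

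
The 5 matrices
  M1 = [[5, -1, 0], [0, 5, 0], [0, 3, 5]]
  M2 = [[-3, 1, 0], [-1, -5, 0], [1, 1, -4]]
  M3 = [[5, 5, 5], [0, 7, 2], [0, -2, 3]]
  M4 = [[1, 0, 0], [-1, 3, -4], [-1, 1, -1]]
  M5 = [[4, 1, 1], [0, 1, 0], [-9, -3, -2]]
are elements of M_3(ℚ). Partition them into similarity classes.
4 classes: {M1, M3}, {M2}, {M4}, {M5}

Characteristic polynomials: χ_{M1} = (x - 5)^3, χ_{M2} = (x + 4)^3, χ_{M3} = (x - 5)^3, χ_{M4} = (x - 1)^3, χ_{M5} = (x - 1)^3.

{M1, M3}: invariant factors x - 5, (x - 5)^2.

{M2}: invariant factors x + 4, (x + 4)^2.

{M4}: invariant factors (x - 1)^3.

{M5}: invariant factors x - 1, (x - 1)^2.

Matrices are similar if and only if their invariant-factor lists agree; the partition into similarity classes is {M1, M3}, {M2}, {M4}, {M5}.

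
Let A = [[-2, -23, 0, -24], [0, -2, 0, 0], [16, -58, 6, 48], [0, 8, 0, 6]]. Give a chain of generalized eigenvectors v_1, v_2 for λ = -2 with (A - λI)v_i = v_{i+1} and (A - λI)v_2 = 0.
v_1 = [[5, 1, 3, -1]]^T, v_2 = [[1, 0, -2, 0]]^T

We seek v_1 ∈ ker((A + 2I)^2) \ ker(A + 2I), then set v_{i+1} = (A + 2I) v_i.

One such chain is v_1 = [[5, 1, 3, -1]]^T, v_2 = [[1, 0, -2, 0]]^T. Check: (A + 2I) v_2 = [[0, 0, 0, 0]]^T = 0.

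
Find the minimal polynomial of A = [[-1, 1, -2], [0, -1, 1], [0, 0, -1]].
m_A(x) = (x + 1)^3

The characteristic polynomial factors as (x + 1)^3. The minimal polynomial is ∏(x - λ)^{k_λ} where k_λ is the size of the largest Jordan block at λ.

For λ = -1: rank(A + I) = 2, and the largest Jordan block has size 3 (the smallest k with rank((A + I)^k) = rank((A + I)^(k+1))).

So m_A(x) = (x + 1)^3.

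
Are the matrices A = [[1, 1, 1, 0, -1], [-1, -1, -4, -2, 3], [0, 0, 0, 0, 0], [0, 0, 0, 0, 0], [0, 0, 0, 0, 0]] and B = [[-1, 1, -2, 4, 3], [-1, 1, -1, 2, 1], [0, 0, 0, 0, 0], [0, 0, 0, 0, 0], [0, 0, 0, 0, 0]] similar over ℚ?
Two matrices over a field are similar if and only if they have the same invariant factors.

Both A and B have characteristic polynomial x^5 and minimal polynomial x^3. Computing further, both have invariant factors x, x, x^3. Hence A and B are similar.

Yes.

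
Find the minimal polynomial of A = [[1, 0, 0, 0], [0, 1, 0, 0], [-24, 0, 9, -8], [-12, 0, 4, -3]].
m_A(x) = (x - 5)(x - 1)

The characteristic polynomial factors as (x - 5)(x - 1)^3. The minimal polynomial is ∏(x - λ)^{k_λ} where k_λ is the size of the largest Jordan block at λ.

For λ = 1: rank(A - I) = 1, and the largest Jordan block has size 1 (the smallest k with rank((A - I)^k) = rank((A - I)^(k+1))).
For λ = 5: rank(A - 5I) = 3, and the largest Jordan block has size 1 (the smallest k with rank((A - 5I)^k) = rank((A - 5I)^(k+1))).

So m_A(x) = (x - 5)(x - 1).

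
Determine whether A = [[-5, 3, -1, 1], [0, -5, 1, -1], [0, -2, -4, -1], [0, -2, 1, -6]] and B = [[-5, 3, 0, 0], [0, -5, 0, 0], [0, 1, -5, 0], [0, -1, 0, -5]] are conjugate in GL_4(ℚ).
Both have characteristic polynomial (x + 5)^4, but the minimal polynomial of A is (x + 5)^3 while the minimal polynomial of B is (x + 5)^2. The minimal polynomial is a similarity invariant, so A and B are not similar.

No.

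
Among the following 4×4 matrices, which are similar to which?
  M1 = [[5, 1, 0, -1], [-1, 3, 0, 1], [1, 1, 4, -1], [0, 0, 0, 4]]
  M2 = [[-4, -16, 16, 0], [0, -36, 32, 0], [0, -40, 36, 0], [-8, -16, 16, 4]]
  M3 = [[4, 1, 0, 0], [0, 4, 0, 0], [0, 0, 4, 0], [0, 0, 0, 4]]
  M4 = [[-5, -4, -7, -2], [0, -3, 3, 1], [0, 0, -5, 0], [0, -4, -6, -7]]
3 classes: {M1, M3}, {M2}, {M4}

Characteristic polynomials: χ_{M1} = (x - 4)^4, χ_{M2} = (x - 4)^2(x + 4)^2, χ_{M3} = (x - 4)^4, χ_{M4} = (x + 5)^4.

{M1, M3}: invariant factors x - 4, x - 4, (x - 4)^2.

{M2}: invariant factors (x - 4)(x + 4), (x - 4)(x + 4).

{M4}: invariant factors (x + 5)^2, (x + 5)^2.

Matrices are similar if and only if their invariant-factor lists agree; the partition into similarity classes is {M1, M3}, {M2}, {M4}.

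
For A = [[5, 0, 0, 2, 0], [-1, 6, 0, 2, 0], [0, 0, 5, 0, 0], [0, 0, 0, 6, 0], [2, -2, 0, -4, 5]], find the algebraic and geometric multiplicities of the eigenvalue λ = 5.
algebraic multiplicity 3, geometric multiplicity 3

The characteristic polynomial is (x - 6)^2(x - 5)^3, so the factor x - 5 appears with exponent 3: the algebraic multiplicity is 3.

rank(A - 5I) = 2, so the eigenspace has dimension 5 - 2 = 3: the geometric multiplicity is 3.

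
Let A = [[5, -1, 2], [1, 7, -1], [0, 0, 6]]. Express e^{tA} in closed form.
e^{tA} = [[(1 - t)*e^{6*t}, -t*e^{6*t}, t*(4 - t)*e^{6*t}/2], [t*e^{6*t}, (t + 1)*e^{6*t}, t*(t - 2)*e^{6*t}/2], [0, 0, e^{6*t}]]

A has Jordan form J = [[6, 1, 0], [0, 6, 1], [0, 0, 6]] with A = PJP^{-1}, so e^{tA} = P e^{tJ} P^{-1}.

For a Jordan block J_k(λ), e^{tJ_k(λ)} = e^{λt} · (I + tN + t^2 N^2/2! + ... + t^{k-1} N^{k-1}/(k-1)!) where N is the nilpotent superdiagonal part.

Assembling the blocks and conjugating back gives the entries of e^{tA} as shown above.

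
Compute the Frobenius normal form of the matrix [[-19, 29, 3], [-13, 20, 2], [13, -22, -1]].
The invariant factors of A (the non-unit diagonal entries of the Smith normal form of xI - A over ℚ[x]) are x^3 + x + 1, each dividing the next. The characteristic polynomial is their product, x^3 + x + 1.

The rational canonical form is the block-diagonal matrix of companion matrices C(f_i):
R = [[0, 0, -1], [1, 0, -1], [0, 1, 0]].

Note the characteristic polynomial does not split into linear factors over ℚ, so A has no Jordan form over ℚ; the rational canonical form exists over any field.

R = [[0, 0, -1], [1, 0, -1], [0, 1, 0]]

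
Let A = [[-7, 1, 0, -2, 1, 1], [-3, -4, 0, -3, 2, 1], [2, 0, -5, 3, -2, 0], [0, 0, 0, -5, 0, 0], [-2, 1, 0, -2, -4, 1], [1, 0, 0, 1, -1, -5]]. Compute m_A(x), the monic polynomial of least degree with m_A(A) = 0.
The characteristic polynomial factors as (x + 5)^6. The minimal polynomial is ∏(x - λ)^{k_λ} where k_λ is the size of the largest Jordan block at λ.

For λ = -5: rank(A + 5I) = 3, and the largest Jordan block has size 2 (the smallest k with rank((A + 5I)^k) = rank((A + 5I)^(k+1))).

So m_A(x) = (x + 5)^2.

m_A(x) = (x + 5)^2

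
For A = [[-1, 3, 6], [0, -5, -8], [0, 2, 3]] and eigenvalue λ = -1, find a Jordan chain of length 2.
We seek v_1 ∈ ker((A + I)^2) \ ker(A + I), then set v_{i+1} = (A + I) v_i.

One such chain is v_1 = [[0, 1, 0]]^T, v_2 = [[3, -4, 2]]^T. Check: (A + I) v_2 = [[0, 0, 0]]^T = 0.

v_1 = [[0, 1, 0]]^T, v_2 = [[3, -4, 2]]^T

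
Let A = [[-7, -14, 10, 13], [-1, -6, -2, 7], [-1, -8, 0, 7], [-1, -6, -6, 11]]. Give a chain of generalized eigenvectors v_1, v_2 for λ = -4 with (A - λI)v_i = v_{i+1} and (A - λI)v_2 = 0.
We seek v_1 ∈ ker((A + 4I)^2) \ ker(A + 4I), then set v_{i+1} = (A + 4I) v_i.

One such chain is v_1 = [[2, 1, 1, 1]]^T, v_2 = [[3, 1, 1, 1]]^T. Check: (A + 4I) v_2 = [[0, 0, 0, 0]]^T = 0.

v_1 = [[2, 1, 1, 1]]^T, v_2 = [[3, 1, 1, 1]]^T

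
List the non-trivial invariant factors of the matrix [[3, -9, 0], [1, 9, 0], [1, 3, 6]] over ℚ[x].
The Jordan structure of A has elementary divisors (x - 6)^2, (x - 6). Arranging the block sizes at each eigenvalue in decreasing order and taking row products gives the invariant factors.

Invariant factors (smallest first, each dividing the next): x - 6, (x - 6)^2.

Check: the last factor (x - 6)^2 is the minimal polynomial, and the product (x - 6)^3 is the characteristic polynomial.

x - 6, (x - 6)^2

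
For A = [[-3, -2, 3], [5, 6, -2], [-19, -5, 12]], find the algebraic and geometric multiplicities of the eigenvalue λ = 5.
algebraic multiplicity 3, geometric multiplicity 1

The characteristic polynomial is (x - 5)^3, so the factor x - 5 appears with exponent 3: the algebraic multiplicity is 3.

rank(A - 5I) = 2, so the eigenspace has dimension 3 - 2 = 1: the geometric multiplicity is 1.

Since 1 < 3, A is not diagonalizable.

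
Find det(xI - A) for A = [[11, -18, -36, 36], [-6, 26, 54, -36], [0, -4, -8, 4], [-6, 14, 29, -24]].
xI - A = [[x - 11, 18, 36, -36], [6, x - 26, -54, 36], [0, 4, x + 8, -4], [6, -14, -29, x + 24]].

Expanding det(xI - A) along the first row:
det(xI - A) = + (x - 11)·det([[x - 26, -54, 36], [4, x + 8, -4], [-14, -29, x + 24]]) - (18)·det([[6, -54, 36], [0, x + 8, -4], [6, -29, x + 24]]) + (36)·det([[6, x - 26, 36], [0, 4, -4], [6, -14, x + 24]]) - (-36)·det([[6, x - 26, -54], [0, 4, x + 8], [6, -14, -29]]).

Evaluating gives χ_A(x) = x^4 - 5x^3 + 6x^2 + 4x - 8 = (x - 2)^3(x + 1).

χ_A(x) = (x - 2)^3(x + 1)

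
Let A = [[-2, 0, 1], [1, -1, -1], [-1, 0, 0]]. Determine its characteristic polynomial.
xI - A = [[x + 2, 0, -1], [-1, x + 1, 1], [1, 0, x]].

Expanding det(xI - A) along the first row:
det(xI - A) = + (x + 2)·det([[x + 1, 1], [0, x]]) - (0)·det([[-1, 1], [1, x]]) + (-1)·det([[-1, x + 1], [1, 0]]).

Evaluating gives χ_A(x) = x^3 + 3x^2 + 3x + 1 = (x + 1)^3.

χ_A(x) = (x + 1)^3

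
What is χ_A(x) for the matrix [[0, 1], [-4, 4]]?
xI - A = [[x, -1], [4, x - 4]].

Expanding det(xI - A) along the first row:
det(xI - A) = + (x)·det([[x - 4]]) - (-1)·det([[4]]).

Evaluating gives χ_A(x) = x^2 - 4x + 4 = (x - 2)^2.

χ_A(x) = (x - 2)^2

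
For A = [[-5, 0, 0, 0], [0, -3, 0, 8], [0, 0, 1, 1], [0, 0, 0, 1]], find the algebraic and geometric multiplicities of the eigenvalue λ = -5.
algebraic multiplicity 1, geometric multiplicity 1

The characteristic polynomial is (x - 1)^2(x + 3)(x + 5), so the factor x + 5 appears with exponent 1: the algebraic multiplicity is 1.

rank(A + 5I) = 3, so the eigenspace has dimension 4 - 3 = 1: the geometric multiplicity is 1.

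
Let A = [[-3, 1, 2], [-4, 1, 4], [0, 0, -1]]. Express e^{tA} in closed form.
e^{tA} = [[(1 - 2*t)*e^{-t}, t*e^{-t}, 2*t*e^{-t}], [-4*t*e^{-t}, (2*t + 1)*e^{-t}, 4*t*e^{-t}], [0, 0, e^{-t}]]

A has Jordan form J = [[-1, 1, 0], [0, -1, 0], [0, 0, -1]] with A = PJP^{-1}, so e^{tA} = P e^{tJ} P^{-1}.

For a Jordan block J_k(λ), e^{tJ_k(λ)} = e^{λt} · (I + tN + t^2 N^2/2! + ... + t^{k-1} N^{k-1}/(k-1)!) where N is the nilpotent superdiagonal part.

Assembling the blocks and conjugating back gives the entries of e^{tA} as shown above.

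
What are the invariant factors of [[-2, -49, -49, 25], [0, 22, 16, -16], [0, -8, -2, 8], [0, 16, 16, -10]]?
x - 6, (x - 6)(x + 2)^2

The Jordan structure of A has elementary divisors (x + 2)^2, (x - 6), (x - 6). Arranging the block sizes at each eigenvalue in decreasing order and taking row products gives the invariant factors.

Invariant factors (smallest first, each dividing the next): x - 6, (x - 6)(x + 2)^2.

Check: the last factor (x - 6)(x + 2)^2 is the minimal polynomial, and the product (x - 6)^2(x + 2)^2 is the characteristic polynomial.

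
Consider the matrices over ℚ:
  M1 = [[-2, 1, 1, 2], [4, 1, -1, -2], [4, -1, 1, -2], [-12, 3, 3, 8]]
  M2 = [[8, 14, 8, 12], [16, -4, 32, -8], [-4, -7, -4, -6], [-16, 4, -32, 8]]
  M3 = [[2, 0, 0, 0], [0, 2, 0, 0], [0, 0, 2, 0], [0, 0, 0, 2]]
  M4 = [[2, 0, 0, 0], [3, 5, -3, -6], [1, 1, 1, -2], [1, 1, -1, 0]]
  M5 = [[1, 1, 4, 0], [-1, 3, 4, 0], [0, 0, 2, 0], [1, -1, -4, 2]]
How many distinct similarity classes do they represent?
Characteristic polynomials: χ_{M1} = (x - 2)^4, χ_{M2} = x^2(x - 4)^2, χ_{M3} = (x - 2)^4, χ_{M4} = (x - 2)^4, χ_{M5} = (x - 2)^4.

{M1, M4, M5}: invariant factors x - 2, x - 2, (x - 2)^2.

{M2}: invariant factors x, x(x - 4)^2.

{M3}: invariant factors x - 2, x - 2, x - 2, x - 2.

Matrices are similar if and only if their invariant-factor lists agree; the partition into similarity classes is {M1, M4, M5}, {M2}, {M3}.

3 classes: {M1, M4, M5}, {M2}, {M3}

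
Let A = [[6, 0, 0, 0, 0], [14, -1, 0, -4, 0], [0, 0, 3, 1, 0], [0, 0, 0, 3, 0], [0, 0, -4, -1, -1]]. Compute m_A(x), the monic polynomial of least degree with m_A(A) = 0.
The characteristic polynomial factors as (x - 6)(x - 3)^2(x + 1)^2. The minimal polynomial is ∏(x - λ)^{k_λ} where k_λ is the size of the largest Jordan block at λ.

For λ = -1: rank(A + I) = 3, and the largest Jordan block has size 1 (the smallest k with rank((A + I)^k) = rank((A + I)^(k+1))).
For λ = 3: rank(A - 3I) = 4, and the largest Jordan block has size 2 (the smallest k with rank((A - 3I)^k) = rank((A - 3I)^(k+1))).
For λ = 6: rank(A - 6I) = 4, and the largest Jordan block has size 1 (the smallest k with rank((A - 6I)^k) = rank((A - 6I)^(k+1))).

So m_A(x) = (x - 6)(x - 3)^2(x + 1).

m_A(x) = (x - 6)(x - 3)^2(x + 1)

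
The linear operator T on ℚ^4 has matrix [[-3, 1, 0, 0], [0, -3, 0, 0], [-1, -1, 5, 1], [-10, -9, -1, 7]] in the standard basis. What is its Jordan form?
The characteristic polynomial is det(xI - A) = (x - 6)^2(x + 3)^2, so the eigenvalues are -3 (algebraic multiplicity 2), 6 (algebraic multiplicity 2).

For λ = -3: rank(A + 3I) = 3, rank((A + 3I)^2) = 2. The eigenspace has dimension 4 - 3 = 1, so there is 1 Jordan block; the rank sequence gives block sizes [2].

For λ = 6: rank(A - 6I) = 3, rank((A - 6I)^2) = 2. The eigenspace has dimension 4 - 3 = 1, so there is 1 Jordan block; the rank sequence gives block sizes [2].

Assembling the blocks gives the Jordan form J above.

J = [[-3, 1, 0, 0], [0, -3, 0, 0], [0, 0, 6, 1], [0, 0, 0, 6]]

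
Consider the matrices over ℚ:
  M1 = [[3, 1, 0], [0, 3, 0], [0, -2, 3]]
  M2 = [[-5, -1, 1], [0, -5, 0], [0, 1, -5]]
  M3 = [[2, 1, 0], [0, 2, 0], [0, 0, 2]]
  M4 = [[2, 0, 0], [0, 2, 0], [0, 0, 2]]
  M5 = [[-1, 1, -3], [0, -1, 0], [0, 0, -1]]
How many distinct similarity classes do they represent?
5 classes: {M1}, {M2}, {M3}, {M4}, {M5}

Characteristic polynomials: χ_{M1} = (x - 3)^3, χ_{M2} = (x + 5)^3, χ_{M3} = (x - 2)^3, χ_{M4} = (x - 2)^3, χ_{M5} = (x + 1)^3.

{M1}: invariant factors x - 3, (x - 3)^2.

{M2}: invariant factors (x + 5)^3.

{M3}: invariant factors x - 2, (x - 2)^2.

{M4}: invariant factors x - 2, x - 2, x - 2.

{M5}: invariant factors x + 1, (x + 1)^2.

Matrices are similar if and only if their invariant-factor lists agree; the partition into similarity classes is {M1}, {M2}, {M3}, {M4}, {M5}.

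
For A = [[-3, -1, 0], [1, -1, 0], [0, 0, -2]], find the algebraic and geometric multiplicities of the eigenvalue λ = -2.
The characteristic polynomial is (x + 2)^3, so the factor x + 2 appears with exponent 3: the algebraic multiplicity is 3.

rank(A + 2I) = 1, so the eigenspace has dimension 3 - 1 = 2: the geometric multiplicity is 2.

Since 2 < 3, A is not diagonalizable.

algebraic multiplicity 3, geometric multiplicity 2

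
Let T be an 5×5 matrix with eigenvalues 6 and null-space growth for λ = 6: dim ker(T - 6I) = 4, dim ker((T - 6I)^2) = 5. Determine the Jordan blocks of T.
λ = 6: successive nullity increments [4, 1] count blocks of size ≥ k; block sizes are [2, 1, 1, 1].

Jordan blocks: (6, 2), (6, 1), (6, 1), (6, 1)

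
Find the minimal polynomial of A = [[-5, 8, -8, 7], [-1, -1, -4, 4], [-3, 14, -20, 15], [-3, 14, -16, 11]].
m_A(x) = (x + 3)(x + 4)^2

The characteristic polynomial factors as (x + 3)(x + 4)^3. The minimal polynomial is ∏(x - λ)^{k_λ} where k_λ is the size of the largest Jordan block at λ.

For λ = -4: rank(A + 4I) = 2, and the largest Jordan block has size 2 (the smallest k with rank((A + 4I)^k) = rank((A + 4I)^(k+1))).
For λ = -3: rank(A + 3I) = 3, and the largest Jordan block has size 1 (the smallest k with rank((A + 3I)^k) = rank((A + 3I)^(k+1))).

So m_A(x) = (x + 3)(x + 4)^2.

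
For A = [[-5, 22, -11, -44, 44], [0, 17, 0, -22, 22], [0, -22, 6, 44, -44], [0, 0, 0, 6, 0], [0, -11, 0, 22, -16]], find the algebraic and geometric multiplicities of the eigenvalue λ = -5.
The characteristic polynomial is (x - 6)^3(x + 5)^2, so the factor x + 5 appears with exponent 2: the algebraic multiplicity is 2.

rank(A + 5I) = 3, so the eigenspace has dimension 5 - 3 = 2: the geometric multiplicity is 2.

algebraic multiplicity 2, geometric multiplicity 2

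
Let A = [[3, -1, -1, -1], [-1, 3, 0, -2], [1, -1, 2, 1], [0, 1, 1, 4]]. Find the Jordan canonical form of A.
The characteristic polynomial is det(xI - A) = (x - 3)^4, so the eigenvalues are 3 (algebraic multiplicity 4).

For λ = 3: rank(A - 3I) = 2, rank((A - 3I)^2) = 1, rank((A - 3I)^3) = 0. The eigenspace has dimension 4 - 2 = 2, so there are 2 Jordan blocks; the rank sequence gives block sizes [3, 1].

Assembling the blocks gives the Jordan form J above.

J = [[3, 1, 0, 0], [0, 3, 1, 0], [0, 0, 3, 0], [0, 0, 0, 3]]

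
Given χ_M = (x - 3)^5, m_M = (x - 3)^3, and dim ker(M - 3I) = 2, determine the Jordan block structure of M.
Jordan blocks: (3, 3), (3, 2)

λ = 3: algebraic multiplicity 5 (exponent in χ_M), largest block size 3 (exponent in m_M), 2 blocks (geometric multiplicity). These force block sizes [3, 2].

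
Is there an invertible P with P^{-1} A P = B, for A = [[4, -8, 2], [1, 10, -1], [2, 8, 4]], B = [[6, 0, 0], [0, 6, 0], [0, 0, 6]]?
Both have characteristic polynomial (x - 6)^3, but the minimal polynomial of A is (x - 6)^2 while the minimal polynomial of B is x - 6. The minimal polynomial is a similarity invariant, so A and B are not similar.

No.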